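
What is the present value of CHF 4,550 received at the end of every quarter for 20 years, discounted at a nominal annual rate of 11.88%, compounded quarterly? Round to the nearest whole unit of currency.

CHF 138,462

Periodic rate i = 0.1188/4 = 0.0297; n = 20 × 4 = 80 periods.
PV = PMT · [1 − (1+i)^(−n)] / i = 4550 · 30.431216 = 138,462.0317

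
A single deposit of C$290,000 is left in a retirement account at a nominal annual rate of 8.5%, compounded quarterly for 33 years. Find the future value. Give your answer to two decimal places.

i = 0.085/4 = 0.02125 per quarter; n = 33·4 = 132.
FV = 290,000 × (1 + 0.02125)^132 = 4,654,051.4199

C$4,654,051.42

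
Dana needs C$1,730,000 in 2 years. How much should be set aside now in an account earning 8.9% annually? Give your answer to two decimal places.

C$1,458,781.82

Discount factor = (1+0.089)^(−2) = 0.843226; PV = 1,730,000 × 0.843226 = 1,458,781.8244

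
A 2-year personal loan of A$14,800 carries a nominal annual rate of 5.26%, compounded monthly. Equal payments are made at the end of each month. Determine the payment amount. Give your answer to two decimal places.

Periodic rate i = 0.0526/12 = 0.00438333; n = 2 × 12 = 24 periods.
PMT = 14800 / ( [1 − (1+0.00438333)^(−24)] / 0.00438333 ) = 14800 / 22.733513 = 651.0213

A$651.02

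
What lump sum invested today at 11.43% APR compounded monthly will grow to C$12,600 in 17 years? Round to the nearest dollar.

With 12 periods per year: i = 0.009525, n = 204.
PV = 12,600 / (1 + 0.009525)^204 = 12,600 / 6.916462 = 1,821.7407

C$1,822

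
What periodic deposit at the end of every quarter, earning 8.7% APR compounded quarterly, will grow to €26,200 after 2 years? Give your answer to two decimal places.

With 4 periods per year: i = 0.02175, n = 8.
PMT = 26200 / ( [(1+0.02175)^8 − 1] / 0.02175 ) = 26200 / 8.636224 = 3,033.7331

€3,033.73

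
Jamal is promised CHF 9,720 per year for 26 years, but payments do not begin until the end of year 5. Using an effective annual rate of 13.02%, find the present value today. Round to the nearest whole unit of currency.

CHF 43,856

PV at t=4 (ordinary 26-year annuity): 9720 × a(26|0.1302) = 9720 × 7.361814 = 71,556.8345
Discount back 4 years: 71,556.8345 × (1+0.1302)^(−4) = 71,556.8345 × 0.612885 = 43,856.0899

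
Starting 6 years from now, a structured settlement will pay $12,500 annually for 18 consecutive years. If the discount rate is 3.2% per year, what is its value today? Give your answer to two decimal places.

$144,414.40

Value one period before first payment (t=5): 12500 × [1 − (1+0.032)^(−18)] / 0.032 = 12500 × 13.523807 = 169,047.5891
PV₀ = 169,047.5891 / (1+0.032)^5 = 169,047.5891 / 1.170573 = 144,414.3982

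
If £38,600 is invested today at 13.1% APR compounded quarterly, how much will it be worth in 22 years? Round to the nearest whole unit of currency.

Periodic rate i = 0.131/4 = 0.03275; n = 22 × 4 = 88 periods.
FV = 38,600 × (1 + 0.03275)^88 = 657,908.0885

£657,908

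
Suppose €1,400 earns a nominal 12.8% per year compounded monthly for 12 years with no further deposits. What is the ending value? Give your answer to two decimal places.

i = 0.128/12 = 0.0106667 per month; n = 12·12 = 144.
FV = 1,400 × (1 + 0.0106667)^144 = 6,451.6637

€6,451.66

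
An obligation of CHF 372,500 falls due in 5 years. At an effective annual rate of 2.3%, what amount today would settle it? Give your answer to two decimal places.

CHF 332,466.67

PV = FV·(1+i)^(−n) = 372,500 × 0.892528 = 332,466.6662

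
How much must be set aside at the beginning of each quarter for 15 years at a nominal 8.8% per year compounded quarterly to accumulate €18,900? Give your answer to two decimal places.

€151.23

With 4 periods per year: i = 0.022, n = 60.
FV-annuity factor × (1+i) = 124.973535; PMT = 18900 / 124.973535 = 151.2320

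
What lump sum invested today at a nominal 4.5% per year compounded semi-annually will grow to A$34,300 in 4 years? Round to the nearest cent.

A$28,706.99

With 2 periods per year: i = 0.0225, n = 8.
Discount factor = (1+0.0225)^(−8) = 0.836938; PV = 34,300 × 0.836938 = 28,706.9853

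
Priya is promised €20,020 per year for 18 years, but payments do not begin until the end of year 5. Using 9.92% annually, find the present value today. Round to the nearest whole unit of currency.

Value one period before first payment (t=4): 20020 × [1 − (1+0.0992)^(−18)] / 0.0992 = 20020 × 8.243653 = 165,037.9271
PV₀ = 165,037.9271 / (1+0.0992)^4 = 165,037.9271 / 1.459845 = 113,051.6438

€113,052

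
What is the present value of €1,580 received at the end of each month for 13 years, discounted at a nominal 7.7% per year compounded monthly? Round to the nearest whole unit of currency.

€155,450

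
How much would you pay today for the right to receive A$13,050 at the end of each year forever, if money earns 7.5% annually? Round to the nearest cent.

A$174,000.00

PV = PMT / i = 13050 / 0.075 = 174,000.0000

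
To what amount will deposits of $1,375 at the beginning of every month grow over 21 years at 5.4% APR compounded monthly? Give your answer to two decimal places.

$644,605.56

With 12 periods per year: i = 0.0045, n = 252.
FV = PMT · [(1+i)^n − 1] / i × (1+i) = 1375 · 468.804047 = 644,605.5647
(Beginning-of-period payments → annuity-due factor ×(1+i).)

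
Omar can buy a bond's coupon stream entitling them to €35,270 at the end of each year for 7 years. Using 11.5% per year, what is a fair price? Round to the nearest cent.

€163,548.22

Annuity factor a(7|0.115) = 4.637035; PV = 35270 × 4.637035 = 163,548.2247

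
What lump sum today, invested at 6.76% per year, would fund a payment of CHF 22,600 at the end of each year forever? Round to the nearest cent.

CHF 334,319.53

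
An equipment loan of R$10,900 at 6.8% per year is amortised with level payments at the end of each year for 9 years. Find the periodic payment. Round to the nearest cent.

Annuity-PV factor = 6.571027; PMT = 10900 / 6.571027 = 1,658.7969

R$1,658.80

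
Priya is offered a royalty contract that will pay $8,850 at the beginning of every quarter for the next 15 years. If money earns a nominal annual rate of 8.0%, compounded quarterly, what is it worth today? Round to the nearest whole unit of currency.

i = 0.08/4 = 0.02 per quarter; n = 15·4 = 60.
PV = PMT · [1 − (1+i)^(−n)] / i × (1+i) = 8850 · 35.456104 = 313,786.5240
(Beginning-of-period payments → annuity-due factor ×(1+i).)

$313,787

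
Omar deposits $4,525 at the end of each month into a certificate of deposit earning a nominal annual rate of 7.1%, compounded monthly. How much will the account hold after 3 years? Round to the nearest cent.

i = 0.071/12 = 0.00591667 per month; n = 3·12 = 36.
FV = 4525 × [(1+0.00591667)^36 − 1] / 0.00591667 = 4525 × 39.990127 = 180,955.3235

$180,955.32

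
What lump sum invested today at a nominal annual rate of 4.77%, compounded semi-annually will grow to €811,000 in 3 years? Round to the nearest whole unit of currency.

Periodic rate i = 0.0477/2 = 0.02385; n = 3 × 2 = 6 periods.
Discount factor = (1+0.02385)^(−6) = 0.868124; PV = 811,000 × 0.868124 = 704,048.9360

€704,049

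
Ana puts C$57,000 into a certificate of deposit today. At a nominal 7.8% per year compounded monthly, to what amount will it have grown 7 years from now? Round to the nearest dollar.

C$98,227

With 12 periods per year: i = 0.0065, n = 84.
FV = PV·(1+i)^n = 57,000 × 1.723286 = 98,227.3235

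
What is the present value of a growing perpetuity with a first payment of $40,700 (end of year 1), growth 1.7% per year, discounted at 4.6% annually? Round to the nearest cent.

PV = D₁/(r − g) = 40700/(0.046 − 0.017) = 1,403,448.2759

$1,403,448.28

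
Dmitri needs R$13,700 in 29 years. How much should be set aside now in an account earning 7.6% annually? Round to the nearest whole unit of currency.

PV = 13,700 / (1 + 0.076)^29 = 13,700 / 8.366732 = 1,637.4374

R$1,637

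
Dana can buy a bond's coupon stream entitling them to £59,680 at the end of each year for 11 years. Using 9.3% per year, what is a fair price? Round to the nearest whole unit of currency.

Annuity factor a(11|0.093) = 6.709767; PV = 59680 × 6.709767 = 400,438.8966

£400,439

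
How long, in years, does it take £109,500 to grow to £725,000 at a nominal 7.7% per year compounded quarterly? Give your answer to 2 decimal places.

24.78 years

Periodic rate i = 0.077/4 = 0.01925.
n = ln(725000/109500) / ln(1+0.01925) = ln(6.62100) / 0.019067 = 99.1368 quarters
= 99.1368/4 years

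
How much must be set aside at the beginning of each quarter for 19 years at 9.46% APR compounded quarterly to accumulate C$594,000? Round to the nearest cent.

C$2,795.59

Periodic rate i = 0.0946/4 = 0.02365; n = 19 × 4 = 76 periods.
PMT = 594000 / ( [(1+0.02365)^76 − 1] / 0.02365 × (1+i) ) = 594000 / 212.477303 = 2,795.5927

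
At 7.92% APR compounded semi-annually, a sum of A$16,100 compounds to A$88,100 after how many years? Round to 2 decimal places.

Periodic rate i = 0.0792/2 = 0.0396.
n = ln(88100/16100) / ln(1+0.0396) = ln(5.47205) / 0.038836 = 43.7649 half-years
= 43.7649/2 years

21.88 years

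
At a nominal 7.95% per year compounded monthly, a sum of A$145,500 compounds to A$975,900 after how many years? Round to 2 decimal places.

Periodic rate i = 0.0795/12 = 0.006625.
(1+i)^n = 975900/145500 = 6.70722, so n = ln 6.70722 / ln 1.00663 = 288.2236 months
= 288.2236/12 years

24.02 years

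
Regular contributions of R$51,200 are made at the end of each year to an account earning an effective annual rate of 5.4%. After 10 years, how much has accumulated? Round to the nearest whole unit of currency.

FV = 51200 × [(1+0.054)^10 − 1] / 0.054 = 51200 × 12.815230 = 656,139.7592

R$656,140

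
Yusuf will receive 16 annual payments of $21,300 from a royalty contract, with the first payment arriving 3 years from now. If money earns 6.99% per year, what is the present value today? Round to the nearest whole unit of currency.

PV at t=2 (ordinary 16-year annuity): 21300 × a(16|0.0699) = 21300 × 9.452911 = 201,347.0048
PV₀ = 201,347.0048 / (1+0.0699)^2 = 201,347.0048 / 1.144686 = 175,897.1483

$175,897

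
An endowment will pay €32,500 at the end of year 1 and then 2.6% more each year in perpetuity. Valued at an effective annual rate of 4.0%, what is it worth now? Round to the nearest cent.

€2,321,428.57

PV = D₁/(r − g) = 32500/(0.04 − 0.026) = 2,321,428.5714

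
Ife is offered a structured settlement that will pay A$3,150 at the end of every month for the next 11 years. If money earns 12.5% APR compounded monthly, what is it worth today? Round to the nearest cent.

A$225,395.59

Periodic rate i = 0.125/12 = 0.0104167; n = 11 × 12 = 132 periods.
Annuity factor a(132|0.0104167) = 71.554154; PV = 3150 × 71.554154 = 225,395.5852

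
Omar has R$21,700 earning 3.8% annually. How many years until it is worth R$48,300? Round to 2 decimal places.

(1+i)^n = 48300/21700 = 2.22581, so n = ln 2.22581 / ln 1.038 = 21.4533 years

21.45 years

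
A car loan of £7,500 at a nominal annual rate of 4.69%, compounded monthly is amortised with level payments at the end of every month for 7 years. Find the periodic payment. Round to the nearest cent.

£104.92

i = 0.0469/12 = 0.00390833 per month; n = 7·12 = 84.
Annuity-PV factor = 71.486251; PMT = 7500 / 71.486251 = 104.9153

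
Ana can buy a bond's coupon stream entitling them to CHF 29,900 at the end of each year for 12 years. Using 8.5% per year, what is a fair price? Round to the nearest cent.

CHF 219,606.11

Annuity factor a(12|0.085) = 7.344686; PV = 29900 × 7.344686 = 219,606.1135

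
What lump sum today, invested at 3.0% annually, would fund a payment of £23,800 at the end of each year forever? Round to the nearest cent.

PV = C/r = 23800/0.03 = 793,333.3333

£793,333.33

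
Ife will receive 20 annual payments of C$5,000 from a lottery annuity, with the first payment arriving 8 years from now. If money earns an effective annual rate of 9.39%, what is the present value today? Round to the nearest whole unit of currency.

C$23,690

Value one period before first payment (t=7): 5000 × [1 − (1+0.0939)^(−20)] / 0.0939 = 5000 × 8.880407 = 44,402.0339
PV₀ = 44,402.0339 / (1+0.0939)^7 = 44,402.0339 / 1.874318 = 23,689.6971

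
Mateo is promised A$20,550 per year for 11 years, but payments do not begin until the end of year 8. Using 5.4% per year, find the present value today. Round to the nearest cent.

A$115,682.05

Value one period before first payment (t=7): 20550 × [1 − (1+0.054)^(−11)] / 0.054 = 20550 × 8.134642 = 167,166.8904
Discount back 7 years: 167,166.8904 × (1+0.054)^(−7) = 167,166.8904 × 0.692015 = 115,682.0531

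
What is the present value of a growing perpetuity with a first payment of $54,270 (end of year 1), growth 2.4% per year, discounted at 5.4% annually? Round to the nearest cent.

$1,809,000.00

PV = PMT / (i − g) = 54270 / (0.054 − 0.024) = 54270 / 0.030000 = 1,809,000.0000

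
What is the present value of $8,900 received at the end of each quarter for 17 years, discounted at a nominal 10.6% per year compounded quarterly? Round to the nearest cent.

Periodic rate i = 0.106/4 = 0.0265; n = 17 × 4 = 68 periods.
Annuity factor a(68|0.0265) = 31.362829; PV = 8900 × 31.362829 = 279,129.1796

$279,129.18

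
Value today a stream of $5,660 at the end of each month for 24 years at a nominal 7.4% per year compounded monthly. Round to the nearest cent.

Periodic rate i = 0.074/12 = 0.00616667; n = 24 × 12 = 288 periods.
PV = PMT · [1 − (1+i)^(−n)] / i = 5660 · 134.555685 = 761,585.1768

$761,585.18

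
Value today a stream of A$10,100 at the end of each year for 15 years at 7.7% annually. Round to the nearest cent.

PV = 10100 × [1 − (1+0.077)^(−15)] / 0.077 = 10100 × 8.718528 = 88,057.1361

A$88,057.14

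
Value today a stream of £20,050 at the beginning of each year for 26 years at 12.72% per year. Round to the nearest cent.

£169,776.23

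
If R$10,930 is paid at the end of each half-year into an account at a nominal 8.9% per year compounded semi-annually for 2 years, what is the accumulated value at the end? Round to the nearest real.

R$46,726

i = 0.089/2 = 0.0445 per half-year; n = 2·2 = 4.
FV = PMT · [(1+i)^n − 1] / i = 10930 · 4.275009 = 46,725.8497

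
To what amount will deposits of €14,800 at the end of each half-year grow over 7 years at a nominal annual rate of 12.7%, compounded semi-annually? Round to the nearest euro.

€318,769

i = 0.127/2 = 0.0635 per half-year; n = 7·2 = 14.
FV = PMT · [(1+i)^n − 1] / i = 14800 · 21.538432 = 318,768.7939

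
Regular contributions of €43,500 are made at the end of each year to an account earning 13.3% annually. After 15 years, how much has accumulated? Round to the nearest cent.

FV = 43500 × [(1+0.133)^15 − 1] / 0.133 = 43500 × 41.413658 = 1,801,494.1312

€1,801,494.13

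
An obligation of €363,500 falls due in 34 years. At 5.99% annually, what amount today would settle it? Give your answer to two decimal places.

PV = FV·(1+i)^(−n) = 363,500 × 0.138355 = 50,291.9045

€50,291.90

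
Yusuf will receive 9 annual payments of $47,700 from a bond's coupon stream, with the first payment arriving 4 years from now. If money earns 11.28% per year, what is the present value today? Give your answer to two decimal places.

$189,597.89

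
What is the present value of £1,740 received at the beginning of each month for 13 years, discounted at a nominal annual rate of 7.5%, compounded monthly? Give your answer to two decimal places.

With 12 periods per year: i = 0.00625, n = 156.
PV = PMT · [1 − (1+i)^(−n)] / i × (1+i) = 1740 · 100.087488 = 174,152.2293
(annuity-due: payments at period start, so ×(1+i).)

£174,152.23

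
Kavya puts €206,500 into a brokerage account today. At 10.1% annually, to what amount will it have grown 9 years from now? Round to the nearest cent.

206,500 × (1+0.101)^9 = 206,500 × 2.377310 = 490,914.5755

€490,914.58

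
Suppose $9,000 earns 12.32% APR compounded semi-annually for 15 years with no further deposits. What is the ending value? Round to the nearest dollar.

$54,084

Periodic rate i = 0.1232/2 = 0.0616; n = 15 × 2 = 30 periods.
9,000 × (1+0.0616)^30 = 9,000 × 6.009347 = 54,084.1247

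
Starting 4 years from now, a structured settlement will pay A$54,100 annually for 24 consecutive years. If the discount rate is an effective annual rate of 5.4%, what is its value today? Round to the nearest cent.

PV at t=3 (ordinary 24-year annuity): 54100 × a(24|0.054) = 54100 × 13.277308 = 718,302.3790
Discount back 3 years: 718,302.3790 × (1+0.054)^(−3) = 718,302.3790 × 0.854040 = 613,458.9009

A$613,458.90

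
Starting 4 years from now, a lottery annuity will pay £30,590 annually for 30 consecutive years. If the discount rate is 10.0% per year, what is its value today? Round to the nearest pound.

£216,656

PV at t=3 (ordinary 30-year annuity): 30590 × a(30|0.1) = 30590 × 9.426914 = 288,369.3135
PV₀ = 288,369.3135 / (1+0.1)^3 = 288,369.3135 / 1.331000 = 216,656.1334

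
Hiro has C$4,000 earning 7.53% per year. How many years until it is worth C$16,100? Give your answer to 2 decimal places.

19.18 years

(1+i)^n = 16100/4000 = 4.02500, so n = ln 4.02500 / ln 1.0753 = 19.1809 years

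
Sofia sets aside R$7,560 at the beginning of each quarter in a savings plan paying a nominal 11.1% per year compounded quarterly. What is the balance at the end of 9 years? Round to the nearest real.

R$470,067

i = 0.111/4 = 0.02775 per quarter; n = 9·4 = 36.
FV = PMT · [(1+i)^n − 1] / i × (1+i) = 7560 · 62.178196 = 470,067.1604
(annuity-due: payments at period start, so ×(1+i).)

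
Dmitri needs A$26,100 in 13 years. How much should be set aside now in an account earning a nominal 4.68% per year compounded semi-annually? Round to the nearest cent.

With 2 periods per year: i = 0.0234, n = 26.
PV = FV·(1+i)^(−n) = 26,100 × 0.548049 = 14,304.0750

A$14,304.08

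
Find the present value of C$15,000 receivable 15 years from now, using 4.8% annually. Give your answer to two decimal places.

PV = 15,000 / (1 + 0.048)^15 = 15,000 / 2.020316 = 7,424.5822

C$7,424.58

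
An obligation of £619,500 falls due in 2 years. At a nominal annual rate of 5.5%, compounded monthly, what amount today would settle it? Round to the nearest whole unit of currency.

Periodic rate i = 0.055/12 = 0.00458333; n = 2 × 12 = 24 periods.
PV = FV·(1+i)^(−n) = 619,500 × 0.896059 = 555,108.7368

£555,109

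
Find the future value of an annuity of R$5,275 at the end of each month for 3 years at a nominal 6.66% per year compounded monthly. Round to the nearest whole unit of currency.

i = 0.0666/12 = 0.00555 per month; n = 3·12 = 36.
FV = PMT · [(1+i)^n − 1] / i = 5275 · 39.726868 = 209,559.2291

R$209,559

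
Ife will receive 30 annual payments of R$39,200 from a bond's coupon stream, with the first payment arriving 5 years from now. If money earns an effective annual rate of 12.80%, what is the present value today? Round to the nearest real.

R$184,065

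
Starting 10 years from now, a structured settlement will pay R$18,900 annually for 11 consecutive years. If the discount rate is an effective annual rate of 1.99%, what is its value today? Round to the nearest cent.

R$155,000.61

Value one period before first payment (t=9): 18900 × [1 − (1+0.0199)^(−11)] / 0.0199 = 18900 × 9.792417 = 185,076.6905
PV₀ = 185,076.6905 / (1+0.0199)^9 = 185,076.6905 / 1.194038 = 155,000.6070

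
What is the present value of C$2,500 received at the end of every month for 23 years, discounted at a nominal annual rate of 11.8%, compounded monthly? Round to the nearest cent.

C$237,163.83

i = 0.118/12 = 0.00983333 per month; n = 23·12 = 276.
PV = 2500 × [1 − (1+0.00983333)^(−276)] / 0.00983333 = 2500 × 94.865532 = 237,163.8312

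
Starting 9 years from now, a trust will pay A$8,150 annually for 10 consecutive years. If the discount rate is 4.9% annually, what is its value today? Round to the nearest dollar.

A$43,130

PV at t=8 (ordinary 10-year annuity): 8150 × a(10|0.049) = 8150 × 7.759372 = 63,238.8789
PV₀ = 63,238.8789 / (1+0.049)^8 = 63,238.8789 / 1.466236 = 43,130.0793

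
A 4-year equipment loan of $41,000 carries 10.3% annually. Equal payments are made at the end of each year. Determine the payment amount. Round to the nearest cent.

Annuity-PV factor = 3.149389; PMT = 41000 / 3.149389 = 13,018.3979

$13,018.40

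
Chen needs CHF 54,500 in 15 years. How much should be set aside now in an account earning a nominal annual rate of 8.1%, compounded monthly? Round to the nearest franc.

CHF 16,237

Periodic rate i = 0.081/12 = 0.00675; n = 15 × 12 = 180 periods.
Discount factor = (1+0.00675)^(−180) = 0.297924; PV = 54,500 × 0.297924 = 16,236.8438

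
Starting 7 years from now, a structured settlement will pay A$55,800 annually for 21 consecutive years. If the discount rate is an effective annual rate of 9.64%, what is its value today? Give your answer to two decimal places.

A$284,990.70

Value one period before first payment (t=6): 55800 × [1 − (1+0.0964)^(−21)] / 0.0964 = 55800 × 8.871778 = 495,045.2010
Discount back 6 years: 495,045.2010 × (1+0.0964)^(−6) = 495,045.2010 × 0.575686 = 284,990.7036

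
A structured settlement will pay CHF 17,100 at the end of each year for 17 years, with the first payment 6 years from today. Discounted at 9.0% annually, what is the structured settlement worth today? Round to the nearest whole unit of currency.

CHF 94,952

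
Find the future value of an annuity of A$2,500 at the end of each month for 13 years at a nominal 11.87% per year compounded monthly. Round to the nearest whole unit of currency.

A$920,909

Periodic rate i = 0.1187/12 = 0.00989167; n = 13 × 12 = 156 periods.
FV = PMT · [(1+i)^n − 1] / i = 2500 · 368.363662 = 920,909.1549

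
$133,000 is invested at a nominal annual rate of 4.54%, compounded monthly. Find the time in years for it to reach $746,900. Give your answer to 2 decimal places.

38.08 years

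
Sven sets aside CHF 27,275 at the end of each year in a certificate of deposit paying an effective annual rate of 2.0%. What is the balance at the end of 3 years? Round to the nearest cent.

FV = 27275 × [(1+0.02)^3 − 1] / 0.02 = 27275 × 3.060400 = 83,472.4100

CHF 83,472.41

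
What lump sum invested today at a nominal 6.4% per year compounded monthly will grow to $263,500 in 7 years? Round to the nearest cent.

i = 0.064/12 = 0.00533333 per month; n = 7·12 = 84.
PV = FV·(1+i)^(−n) = 263,500 × 0.639666 = 168,551.9151

$168,551.92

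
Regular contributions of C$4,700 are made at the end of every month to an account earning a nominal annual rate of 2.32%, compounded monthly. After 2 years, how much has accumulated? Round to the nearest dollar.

i = 0.0232/12 = 0.00193333 per month; n = 2·12 = 24.
Accumulation factor s(24|0.00193333) = 24.541243; FV = 4700 × 24.541243 = 115,343.8404

C$115,344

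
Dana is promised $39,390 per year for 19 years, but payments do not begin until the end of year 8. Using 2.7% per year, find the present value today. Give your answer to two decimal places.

$480,901.43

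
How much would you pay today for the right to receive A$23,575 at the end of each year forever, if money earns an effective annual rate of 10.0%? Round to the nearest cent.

PV = PMT / i = 23575 / 0.1 = 235,750.0000

A$235,750.00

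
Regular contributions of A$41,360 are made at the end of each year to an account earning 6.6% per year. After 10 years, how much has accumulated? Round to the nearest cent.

A$560,765.04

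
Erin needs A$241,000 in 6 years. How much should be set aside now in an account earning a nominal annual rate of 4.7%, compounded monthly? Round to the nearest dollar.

A$181,880

i = 0.047/12 = 0.00391667 per month; n = 6·12 = 72.
PV = 241,000 / (1 + 0.00391667)^72 = 241,000 / 1.325049 = 181,880.1122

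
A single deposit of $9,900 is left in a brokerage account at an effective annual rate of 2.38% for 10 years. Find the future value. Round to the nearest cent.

9,900 × (1+0.0238)^10 = 9,900 × 1.265177 = 12,525.2513

$12,525.25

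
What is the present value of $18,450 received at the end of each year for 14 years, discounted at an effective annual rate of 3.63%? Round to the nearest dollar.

PV = 18450 × [1 − (1+0.0363)^(−14)] / 0.0363 = 18450 × 10.825894 = 199,737.7505

$199,738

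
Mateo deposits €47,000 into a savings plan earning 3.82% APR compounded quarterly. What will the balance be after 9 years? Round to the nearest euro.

i = 0.0382/4 = 0.00955 per quarter; n = 9·4 = 36.
47,000 × (1+0.00955)^36 = 47,000 × 1.407998 = 66,175.8991

€66,176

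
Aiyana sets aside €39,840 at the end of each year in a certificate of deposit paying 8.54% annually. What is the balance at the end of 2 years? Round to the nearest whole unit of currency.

€83,082

FV = PMT · [(1+i)^n − 1] / i = 39840 · 2.085400 = 83,082.3360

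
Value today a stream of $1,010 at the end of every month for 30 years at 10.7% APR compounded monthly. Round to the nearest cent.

$108,634.29

Periodic rate i = 0.107/12 = 0.00891667; n = 30 × 12 = 360 periods.
PV = 1010 × [1 − (1+0.00891667)^(−360)] / 0.00891667 = 1010 × 107.558707 = 108,634.2944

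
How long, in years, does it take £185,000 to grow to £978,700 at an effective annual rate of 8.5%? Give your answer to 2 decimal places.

n = ln(978700/185000) / ln(1+0.085) = ln(5.29027) / 0.081580 = 20.4201 years

20.42 years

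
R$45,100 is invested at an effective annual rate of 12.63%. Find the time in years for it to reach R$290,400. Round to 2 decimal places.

15.66 years

n = ln(290400/45100) / ln(1+0.1263) = ln(6.43902) / 0.118938 = 15.6584 years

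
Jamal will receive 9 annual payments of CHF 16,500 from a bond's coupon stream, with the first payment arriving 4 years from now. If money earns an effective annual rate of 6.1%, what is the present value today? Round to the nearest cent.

CHF 93,554.96

PV at t=3 (ordinary 9-year annuity): 16500 × a(9|0.061) = 16500 × 6.772188 = 111,741.1014
Discount back 3 years: 111,741.1014 × (1+0.061)^(−3) = 111,741.1014 × 0.837247 = 93,554.9554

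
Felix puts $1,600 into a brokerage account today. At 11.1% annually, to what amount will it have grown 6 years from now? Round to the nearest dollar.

$3,009

FV = PV·(1+i)^n = 1,600 × 1.880548 = 3,008.8763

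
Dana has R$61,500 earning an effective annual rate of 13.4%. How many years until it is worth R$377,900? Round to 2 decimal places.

14.44 years

n = ln(377900/61500) / ln(1+0.134) = ln(6.14472) / 0.125751 = 14.4380 years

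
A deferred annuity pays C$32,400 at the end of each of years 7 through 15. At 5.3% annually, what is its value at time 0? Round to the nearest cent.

PV at t=6 (ordinary 9-year annuity): 32400 × a(9|0.053) = 32400 × 7.013819 = 227,247.7351
PV₀ = 227,247.7351 / (1+0.053)^6 = 227,247.7351 / 1.363233 = 166,697.5958

C$166,697.60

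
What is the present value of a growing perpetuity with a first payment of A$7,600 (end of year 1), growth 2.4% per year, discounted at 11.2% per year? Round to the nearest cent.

PV = D₁/(r − g) = 7600/(0.112 − 0.024) = 86,363.6364

A$86,363.64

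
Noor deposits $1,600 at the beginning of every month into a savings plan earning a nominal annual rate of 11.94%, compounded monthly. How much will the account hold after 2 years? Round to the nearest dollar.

$43,561

i = 0.1194/12 = 0.00995 per month; n = 2·12 = 24.
FV = PMT · [(1+i)^n − 1] / i × (1+i) = 1600 · 27.225705 = 43,561.1287
Payments are at the start of each period, so multiply by (1+i).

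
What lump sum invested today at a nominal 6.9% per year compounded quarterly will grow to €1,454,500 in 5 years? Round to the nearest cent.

i = 0.069/4 = 0.01725 per quarter; n = 5·4 = 20.
PV = FV·(1+i)^(−n) = 1,454,500 × 0.710307 = 1,033,141.3766

€1,033,141.38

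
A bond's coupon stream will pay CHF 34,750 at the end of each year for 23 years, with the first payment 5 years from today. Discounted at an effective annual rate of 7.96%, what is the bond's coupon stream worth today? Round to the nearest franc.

CHF 266,158

Value one period before first payment (t=4): 34750 × [1 − (1+0.0796)^(−23)] / 0.0796 = 34750 × 10.404867 = 361,569.1285
PV₀ = 361,569.1285 / (1+0.0796)^4 = 361,569.1285 / 1.358475 = 266,158.1927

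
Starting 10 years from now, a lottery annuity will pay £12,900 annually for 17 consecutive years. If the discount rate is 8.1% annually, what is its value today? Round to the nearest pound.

£57,988

Value one period before first payment (t=9): 12900 × [1 − (1+0.081)^(−17)] / 0.081 = 12900 × 9.061112 = 116,888.3392
PV₀ = 116,888.3392 / (1+0.081)^9 = 116,888.3392 / 2.015725 = 57,988.2420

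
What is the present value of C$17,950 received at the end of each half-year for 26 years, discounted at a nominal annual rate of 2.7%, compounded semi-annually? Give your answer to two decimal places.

Periodic rate i = 0.027/2 = 0.0135; n = 26 × 2 = 52 periods.
PV = 17950 × [1 − (1+0.0135)^(−52)] / 0.0135 = 17950 × 37.190663 = 667,572.4084

C$667,572.41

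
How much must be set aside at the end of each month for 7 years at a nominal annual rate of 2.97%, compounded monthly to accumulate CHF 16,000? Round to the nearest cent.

CHF 171.60

i = 0.0297/12 = 0.002475 per month; n = 7·12 = 84.
PMT = 16000 / ( [(1+0.002475)^84 − 1] / 0.002475 ) = 16000 / 93.241974 = 171.5965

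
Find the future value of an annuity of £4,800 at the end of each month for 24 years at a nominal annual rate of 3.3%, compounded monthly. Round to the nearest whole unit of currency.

With 12 periods per year: i = 0.00275, n = 288.
FV = PMT · [(1+i)^n − 1] / i = 4800 · 438.330556 = 2,103,986.6689

£2,103,987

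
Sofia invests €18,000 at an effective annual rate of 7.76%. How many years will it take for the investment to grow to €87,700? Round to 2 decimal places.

21.19 years

(1+i)^n = 87700/18000 = 4.87222, so n = ln 4.87222 / ln 1.0776 = 21.1885 years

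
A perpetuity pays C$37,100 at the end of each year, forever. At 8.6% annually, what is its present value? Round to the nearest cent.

C$431,395.35

PV = PMT / i = 37100 / 0.086 = 431,395.3488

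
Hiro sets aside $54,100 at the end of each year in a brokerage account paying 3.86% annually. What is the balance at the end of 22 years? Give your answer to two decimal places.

$1,823,024.16

Accumulation factor s(22|0.0386) = 33.697304; FV = 54100 × 33.697304 = 1,823,024.1564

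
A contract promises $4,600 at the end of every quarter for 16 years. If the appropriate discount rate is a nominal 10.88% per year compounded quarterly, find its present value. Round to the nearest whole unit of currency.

$138,760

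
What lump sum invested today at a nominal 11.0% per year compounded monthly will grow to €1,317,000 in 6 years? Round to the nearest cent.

i = 0.11/12 = 0.00916667 per month; n = 6·12 = 72.
PV = FV·(1+i)^(−n) = 1,317,000 × 0.518408 = 682,742.8868

€682,742.89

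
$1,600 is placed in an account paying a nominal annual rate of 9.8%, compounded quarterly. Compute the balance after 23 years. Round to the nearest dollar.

i = 0.098/4 = 0.0245 per quarter; n = 23·4 = 92.
1,600 × (1+0.0245)^92 = 1,600 × 9.270445 = 14,832.7117

$14,833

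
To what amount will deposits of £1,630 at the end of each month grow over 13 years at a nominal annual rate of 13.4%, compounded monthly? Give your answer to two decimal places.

£679,330.53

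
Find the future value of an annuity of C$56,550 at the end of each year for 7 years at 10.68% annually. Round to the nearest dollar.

FV = PMT · [(1+i)^n − 1] / i = 56550 · 9.687486 = 547,827.3232

C$547,827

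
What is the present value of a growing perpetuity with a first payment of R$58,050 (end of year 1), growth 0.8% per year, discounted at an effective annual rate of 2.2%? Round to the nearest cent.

PV = PMT / (i − g) = 58050 / (0.022 − 0.008) = 58050 / 0.014000 = 4,146,428.5714

R$4,146,428.57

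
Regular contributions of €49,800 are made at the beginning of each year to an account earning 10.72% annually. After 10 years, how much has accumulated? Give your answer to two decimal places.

Accumulation factor s(10|0.1072) × (1+i) = 18.266771; FV = 49800 × 18.266771 = 909,685.1945
(annuity-due: payments at period start, so ×(1+i).)

€909,685.19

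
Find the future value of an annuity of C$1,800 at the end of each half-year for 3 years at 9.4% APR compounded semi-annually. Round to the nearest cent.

Periodic rate i = 0.094/2 = 0.047; n = 3 × 2 = 6 periods.
FV = 1800 × [(1+0.047)^6 − 1] / 0.047 = 1800 × 6.750767 = 12,151.3803

C$12,151.38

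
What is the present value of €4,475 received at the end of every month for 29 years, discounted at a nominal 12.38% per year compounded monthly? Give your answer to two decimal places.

With 12 periods per year: i = 0.0103167, n = 348.
PV = 4475 × [1 − (1+0.0103167)^(−348)] / 0.0103167 = 4475 × 94.206298 = 421,573.1845

€421,573.18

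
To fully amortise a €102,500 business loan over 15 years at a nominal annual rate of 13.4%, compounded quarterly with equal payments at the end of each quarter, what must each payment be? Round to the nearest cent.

€3,985.66

Periodic rate i = 0.134/4 = 0.0335; n = 15 × 4 = 60 periods.
PMT = 102500 / ( [1 − (1+0.0335)^(−60)] / 0.0335 ) = 102500 / 25.717166 = 3,985.6646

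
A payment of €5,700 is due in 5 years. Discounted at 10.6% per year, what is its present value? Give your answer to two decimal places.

€3,444.29

PV = 5,700 / (1 + 0.106)^5 = 5,700 / 1.654915 = 3,444.2861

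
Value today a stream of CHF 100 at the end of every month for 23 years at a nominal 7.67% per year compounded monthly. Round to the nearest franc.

CHF 12,950

i = 0.0767/12 = 0.00639167 per month; n = 23·12 = 276.
PV = PMT · [1 − (1+i)^(−n)] / i = 100 · 129.495878 = 12,949.5878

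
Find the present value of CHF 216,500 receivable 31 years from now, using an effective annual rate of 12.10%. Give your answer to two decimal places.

PV = FV·(1+i)^(−n) = 216,500 × 0.028989 = 6,276.0141

CHF 6,276.01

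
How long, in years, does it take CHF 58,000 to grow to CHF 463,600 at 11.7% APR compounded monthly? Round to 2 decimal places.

17.85 years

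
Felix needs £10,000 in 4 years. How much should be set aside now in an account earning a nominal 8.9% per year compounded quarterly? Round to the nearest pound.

Periodic rate i = 0.089/4 = 0.02225; n = 4 × 4 = 16 periods.
PV = 10,000 / (1 + 0.02225)^16 = 10,000 / 1.422047 = 7,032.1171

£7,032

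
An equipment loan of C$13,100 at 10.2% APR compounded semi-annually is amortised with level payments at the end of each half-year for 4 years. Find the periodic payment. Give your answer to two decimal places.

Periodic rate i = 0.102/2 = 0.051; n = 4 × 2 = 8 periods.
PMT = 13100 / ( [1 − (1+0.051)^(−8)] / 0.051 ) = 13100 / 6.437166 = 2,035.0570

C$2,035.06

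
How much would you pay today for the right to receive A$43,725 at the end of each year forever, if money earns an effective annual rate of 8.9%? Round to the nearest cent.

PV = C/r = 43725/0.089 = 491,292.1348

A$491,292.13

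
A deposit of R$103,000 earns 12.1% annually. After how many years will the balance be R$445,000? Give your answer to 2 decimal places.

(1+i)^n = 445000/103000 = 4.32039, so n = ln 4.32039 / ln 1.121 = 12.8115 years

12.81 years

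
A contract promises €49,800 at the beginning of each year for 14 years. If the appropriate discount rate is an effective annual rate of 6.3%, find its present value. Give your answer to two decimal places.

PV = PMT · [1 − (1+i)^(−n)] / i × (1+i) = 49800 · 9.699583 = 483,039.2555
(annuity-due: payments at period start, so ×(1+i).)

€483,039.26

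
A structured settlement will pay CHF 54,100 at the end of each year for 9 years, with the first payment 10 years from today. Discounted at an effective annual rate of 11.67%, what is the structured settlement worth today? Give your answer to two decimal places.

CHF 108,098.85

Value one period before first payment (t=9): 54100 × [1 − (1+0.1167)^(−9)] / 0.1167 = 54100 × 5.395758 = 291,910.5069
PV₀ = 291,910.5069 / (1+0.1167)^9 = 291,910.5069 / 2.700403 = 108,098.8520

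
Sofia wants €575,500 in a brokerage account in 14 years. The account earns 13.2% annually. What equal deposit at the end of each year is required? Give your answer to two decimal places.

FV-annuity factor = 35.405196; PMT = 575500 / 35.405196 = 16,254.6764

€16,254.68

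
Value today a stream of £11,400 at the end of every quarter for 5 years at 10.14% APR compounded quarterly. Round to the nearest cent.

i = 0.1014/4 = 0.02535 per quarter; n = 5·4 = 20.
PV = PMT · [1 − (1+i)^(−n)] / i = 11400 · 15.537746 = 177,130.3020

£177,130.30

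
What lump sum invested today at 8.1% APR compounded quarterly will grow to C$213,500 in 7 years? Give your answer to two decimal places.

i = 0.081/4 = 0.02025 per quarter; n = 7·4 = 28.
PV = FV·(1+i)^(−n) = 213,500 × 0.570447 = 121,790.3793

C$121,790.38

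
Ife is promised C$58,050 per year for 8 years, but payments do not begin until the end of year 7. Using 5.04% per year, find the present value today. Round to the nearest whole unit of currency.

C$278,882

Value one period before first payment (t=6): 58050 × [1 − (1+0.0504)^(−8)] / 0.0504 = 58050 × 6.452775 = 374,583.5828
Discount back 6 years: 374,583.5828 × (1+0.0504)^(−6) = 374,583.5828 × 0.744512 = 278,881.9849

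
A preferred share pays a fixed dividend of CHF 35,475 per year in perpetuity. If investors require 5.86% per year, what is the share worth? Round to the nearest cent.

CHF 605,375.43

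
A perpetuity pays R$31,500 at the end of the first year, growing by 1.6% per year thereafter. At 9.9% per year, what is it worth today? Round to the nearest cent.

R$379,518.07

PV = PMT / (i − g) = 31500 / (0.099 − 0.016) = 31500 / 0.083000 = 379,518.0723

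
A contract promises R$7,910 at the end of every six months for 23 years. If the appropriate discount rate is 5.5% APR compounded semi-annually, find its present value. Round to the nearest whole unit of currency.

Periodic rate i = 0.055/2 = 0.0275; n = 23 × 2 = 46 periods.
Annuity factor a(46|0.0275) = 25.923574; PV = 7910 × 25.923574 = 205,055.4688

R$205,055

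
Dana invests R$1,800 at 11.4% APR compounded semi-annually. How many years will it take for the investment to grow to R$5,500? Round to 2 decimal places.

Periodic rate i = 0.114/2 = 0.057.
(1+i)^n = 5500/1800 = 3.05556, so n = ln 3.05556 / ln 1.057 = 20.1491 half-years
= 20.1491/2 years

10.07 years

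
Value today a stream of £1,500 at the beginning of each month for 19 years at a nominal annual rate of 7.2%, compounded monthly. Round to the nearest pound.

i = 0.072/12 = 0.006 per month; n = 19·12 = 228.
PV = PMT · [1 − (1+i)^(−n)] / i × (1+i) = 1500 · 124.801242 = 187,201.8637
(annuity-due: payments at period start, so ×(1+i).)

£187,202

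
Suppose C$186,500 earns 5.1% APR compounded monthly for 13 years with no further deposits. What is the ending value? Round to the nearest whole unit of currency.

C$361,415

Periodic rate i = 0.051/12 = 0.00425; n = 13 × 12 = 156 periods.
FV = PV·(1+i)^n = 186,500 × 1.937881 = 361,414.8051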